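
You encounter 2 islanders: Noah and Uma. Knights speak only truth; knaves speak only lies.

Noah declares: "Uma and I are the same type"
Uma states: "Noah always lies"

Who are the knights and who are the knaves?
Noah is a knave.
Uma is a knight.

Verification:
- Noah (knave) says "Uma and I are the same type" - this is FALSE (a lie) because Noah is a knave and Uma is a knight.
- Uma (knight) says "Noah always lies" - this is TRUE because Noah is a knave.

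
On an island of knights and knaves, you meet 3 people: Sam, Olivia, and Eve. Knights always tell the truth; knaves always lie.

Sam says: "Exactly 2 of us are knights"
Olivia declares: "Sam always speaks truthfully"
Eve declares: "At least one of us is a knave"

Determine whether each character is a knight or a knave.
Sam is a knave.
Olivia is a knave.
Eve is a knight.

Verification:
- Sam (knave) says "Exactly 2 of us are knights" - this is FALSE (a lie) because there are 1 knights.
- Olivia (knave) says "Sam always speaks truthfully" - this is FALSE (a lie) because Sam is a knave.
- Eve (knight) says "At least one of us is a knave" - this is TRUE because Sam and Olivia are knaves.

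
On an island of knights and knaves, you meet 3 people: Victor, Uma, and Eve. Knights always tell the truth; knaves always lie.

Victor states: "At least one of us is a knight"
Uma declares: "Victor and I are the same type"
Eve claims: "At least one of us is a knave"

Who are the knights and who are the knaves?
Victor is a knight.
Uma is a knave.
Eve is a knight.

Verification:
- Victor (knight) says "At least one of us is a knight" - this is TRUE because Victor and Eve are knights.
- Uma (knave) says "Victor and I are the same type" - this is FALSE (a lie) because Uma is a knave and Victor is a knight.
- Eve (knight) says "At least one of us is a knave" - this is TRUE because Uma is a knave.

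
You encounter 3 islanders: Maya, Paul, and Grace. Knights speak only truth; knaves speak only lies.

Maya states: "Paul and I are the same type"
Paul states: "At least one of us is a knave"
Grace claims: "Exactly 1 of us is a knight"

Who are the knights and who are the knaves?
Maya is a knight.
Paul is a knight.
Grace is a knave.

Verification:
- Maya (knight) says "Paul and I are the same type" - this is TRUE because Maya is a knight and Paul is a knight.
- Paul (knight) says "At least one of us is a knave" - this is TRUE because Grace is a knave.
- Grace (knave) says "Exactly 1 of us is a knight" - this is FALSE (a lie) because there are 2 knights.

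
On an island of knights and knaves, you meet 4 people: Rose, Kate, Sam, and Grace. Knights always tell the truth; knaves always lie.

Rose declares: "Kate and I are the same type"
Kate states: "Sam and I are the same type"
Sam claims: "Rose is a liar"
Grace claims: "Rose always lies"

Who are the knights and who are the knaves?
Rose is a knave.
Kate is a knight.
Sam is a knight.
Grace is a knight.

Verification:
- Rose (knave) says "Kate and I are the same type" - this is FALSE (a lie) because Rose is a knave and Kate is a knight.
- Kate (knight) says "Sam and I are the same type" - this is TRUE because Kate is a knight and Sam is a knight.
- Sam (knight) says "Rose is a liar" - this is TRUE because Rose is a knave.
- Grace (knight) says "Rose always lies" - this is TRUE because Rose is a knave.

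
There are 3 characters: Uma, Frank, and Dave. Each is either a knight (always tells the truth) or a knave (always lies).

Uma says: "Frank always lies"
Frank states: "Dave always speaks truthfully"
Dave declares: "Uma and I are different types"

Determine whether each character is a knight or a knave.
Uma is a knave.
Frank is a knight.
Dave is a knight.

Verification:
- Uma (knave) says "Frank always lies" - this is FALSE (a lie) because Frank is a knight.
- Frank (knight) says "Dave always speaks truthfully" - this is TRUE because Dave is a knight.
- Dave (knight) says "Uma and I are different types" - this is TRUE because Dave is a knight and Uma is a knave.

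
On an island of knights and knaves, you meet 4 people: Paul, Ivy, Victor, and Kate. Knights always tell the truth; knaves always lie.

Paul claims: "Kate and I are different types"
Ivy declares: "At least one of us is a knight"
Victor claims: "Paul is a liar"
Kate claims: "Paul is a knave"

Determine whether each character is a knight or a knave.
Paul is a knight.
Ivy is a knight.
Victor is a knave.
Kate is a knave.

Verification:
- Paul (knight) says "Kate and I are different types" - this is TRUE because Paul is a knight and Kate is a knave.
- Ivy (knight) says "At least one of us is a knight" - this is TRUE because Paul and Ivy are knights.
- Victor (knave) says "Paul is a liar" - this is FALSE (a lie) because Paul is a knight.
- Kate (knave) says "Paul is a knave" - this is FALSE (a lie) because Paul is a knight.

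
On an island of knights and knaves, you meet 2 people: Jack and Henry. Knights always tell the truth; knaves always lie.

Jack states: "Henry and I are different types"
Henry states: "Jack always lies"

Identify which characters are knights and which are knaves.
Jack is a knight.
Henry is a knave.

Verification:
- Jack (knight) says "Henry and I are different types" - this is TRUE because Jack is a knight and Henry is a knave.
- Henry (knave) says "Jack always lies" - this is FALSE (a lie) because Jack is a knight.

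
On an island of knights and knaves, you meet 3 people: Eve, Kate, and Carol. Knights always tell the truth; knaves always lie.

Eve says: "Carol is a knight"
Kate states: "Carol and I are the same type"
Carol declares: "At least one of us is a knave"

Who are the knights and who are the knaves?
Eve is a knight.
Kate is a knave.
Carol is a knight.

Verification:
- Eve (knight) says "Carol is a knight" - this is TRUE because Carol is a knight.
- Kate (knave) says "Carol and I are the same type" - this is FALSE (a lie) because Kate is a knave and Carol is a knight.
- Carol (knight) says "At least one of us is a knave" - this is TRUE because Kate is a knave.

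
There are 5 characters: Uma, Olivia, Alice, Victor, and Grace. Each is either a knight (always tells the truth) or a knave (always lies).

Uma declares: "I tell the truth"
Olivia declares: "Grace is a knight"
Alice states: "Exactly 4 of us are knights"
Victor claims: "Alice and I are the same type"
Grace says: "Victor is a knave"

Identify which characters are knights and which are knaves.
Uma is a knight.
Olivia is a knight.
Alice is a knight.
Victor is a knave.
Grace is a knight.

Verification:
- Uma (knight) says "I tell the truth" - this is TRUE because Uma is a knight.
- Olivia (knight) says "Grace is a knight" - this is TRUE because Grace is a knight.
- Alice (knight) says "Exactly 4 of us are knights" - this is TRUE because there are 4 knights.
- Victor (knave) says "Alice and I are the same type" - this is FALSE (a lie) because Victor is a knave and Alice is a knight.
- Grace (knight) says "Victor is a knave" - this is TRUE because Victor is a knave.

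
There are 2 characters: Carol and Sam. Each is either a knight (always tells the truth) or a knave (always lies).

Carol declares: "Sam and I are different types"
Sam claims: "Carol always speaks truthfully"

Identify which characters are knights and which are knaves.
Carol is a knave.
Sam is a knave.

Verification:
- Carol (knave) says "Sam and I are different types" - this is FALSE (a lie) because Carol is a knave and Sam is a knave.
- Sam (knave) says "Carol always speaks truthfully" - this is FALSE (a lie) because Carol is a knave.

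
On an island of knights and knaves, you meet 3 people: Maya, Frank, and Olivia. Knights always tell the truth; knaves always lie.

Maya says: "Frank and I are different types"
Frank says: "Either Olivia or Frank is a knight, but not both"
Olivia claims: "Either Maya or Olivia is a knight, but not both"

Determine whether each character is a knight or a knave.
Maya is a knave.
Frank is a knave.
Olivia is a knave.

Verification:
- Maya (knave) says "Frank and I are different types" - this is FALSE (a lie) because Maya is a knave and Frank is a knave.
- Frank (knave) says "Either Olivia or Frank is a knight, but not both" - this is FALSE (a lie) because Olivia is a knave and Frank is a knave.
- Olivia (knave) says "Either Maya or Olivia is a knight, but not both" - this is FALSE (a lie) because Maya is a knave and Olivia is a knave.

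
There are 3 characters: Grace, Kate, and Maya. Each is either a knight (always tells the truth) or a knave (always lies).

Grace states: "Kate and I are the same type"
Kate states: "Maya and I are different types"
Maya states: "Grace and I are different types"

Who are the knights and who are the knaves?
Grace is a knave.
Kate is a knight.
Maya is a knave.

Verification:
- Grace (knave) says "Kate and I are the same type" - this is FALSE (a lie) because Grace is a knave and Kate is a knight.
- Kate (knight) says "Maya and I are different types" - this is TRUE because Kate is a knight and Maya is a knave.
- Maya (knave) says "Grace and I are different types" - this is FALSE (a lie) because Maya is a knave and Grace is a knave.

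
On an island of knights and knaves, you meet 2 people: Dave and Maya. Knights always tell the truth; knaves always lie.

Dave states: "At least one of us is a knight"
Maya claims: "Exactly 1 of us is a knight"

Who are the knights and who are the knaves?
Dave is a knave.
Maya is a knave.

Verification:
- Dave (knave) says "At least one of us is a knight" - this is FALSE (a lie) because no one is a knight.
- Maya (knave) says "Exactly 1 of us is a knight" - this is FALSE (a lie) because there are 0 knights.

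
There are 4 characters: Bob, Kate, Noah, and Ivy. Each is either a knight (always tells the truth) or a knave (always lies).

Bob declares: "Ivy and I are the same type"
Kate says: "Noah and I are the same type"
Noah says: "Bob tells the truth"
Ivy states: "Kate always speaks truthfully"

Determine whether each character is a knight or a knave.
Bob is a knight.
Kate is a knight.
Noah is a knight.
Ivy is a knight.

Verification:
- Bob (knight) says "Ivy and I are the same type" - this is TRUE because Bob is a knight and Ivy is a knight.
- Kate (knight) says "Noah and I are the same type" - this is TRUE because Kate is a knight and Noah is a knight.
- Noah (knight) says "Bob tells the truth" - this is TRUE because Bob is a knight.
- Ivy (knight) says "Kate always speaks truthfully" - this is TRUE because Kate is a knight.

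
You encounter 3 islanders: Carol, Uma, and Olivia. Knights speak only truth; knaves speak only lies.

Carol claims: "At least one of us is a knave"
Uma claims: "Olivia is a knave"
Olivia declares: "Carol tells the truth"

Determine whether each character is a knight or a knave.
Carol is a knight.
Uma is a knave.
Olivia is a knight.

Verification:
- Carol (knight) says "At least one of us is a knave" - this is TRUE because Uma is a knave.
- Uma (knave) says "Olivia is a knave" - this is FALSE (a lie) because Olivia is a knight.
- Olivia (knight) says "Carol tells the truth" - this is TRUE because Carol is a knight.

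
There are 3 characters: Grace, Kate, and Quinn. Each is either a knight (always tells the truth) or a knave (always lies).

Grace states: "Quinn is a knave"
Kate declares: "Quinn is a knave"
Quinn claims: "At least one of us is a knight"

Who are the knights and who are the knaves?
Grace is a knave.
Kate is a knave.
Quinn is a knight.

Verification:
- Grace (knave) says "Quinn is a knave" - this is FALSE (a lie) because Quinn is a knight.
- Kate (knave) says "Quinn is a knave" - this is FALSE (a lie) because Quinn is a knight.
- Quinn (knight) says "At least one of us is a knight" - this is TRUE because Quinn is a knight.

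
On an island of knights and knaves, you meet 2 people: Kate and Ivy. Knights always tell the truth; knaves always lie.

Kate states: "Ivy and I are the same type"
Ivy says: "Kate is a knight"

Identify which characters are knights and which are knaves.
Kate is a knight.
Ivy is a knight.

Verification:
- Kate (knight) says "Ivy and I are the same type" - this is TRUE because Kate is a knight and Ivy is a knight.
- Ivy (knight) says "Kate is a knight" - this is TRUE because Kate is a knight.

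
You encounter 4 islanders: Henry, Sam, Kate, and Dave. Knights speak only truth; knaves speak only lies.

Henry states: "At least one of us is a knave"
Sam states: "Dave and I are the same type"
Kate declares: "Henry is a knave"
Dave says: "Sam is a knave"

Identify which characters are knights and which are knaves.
Henry is a knight.
Sam is a knave.
Kate is a knave.
Dave is a knight.

Verification:
- Henry (knight) says "At least one of us is a knave" - this is TRUE because Sam and Kate are knaves.
- Sam (knave) says "Dave and I are the same type" - this is FALSE (a lie) because Sam is a knave and Dave is a knight.
- Kate (knave) says "Henry is a knave" - this is FALSE (a lie) because Henry is a knight.
- Dave (knight) says "Sam is a knave" - this is TRUE because Sam is a knave.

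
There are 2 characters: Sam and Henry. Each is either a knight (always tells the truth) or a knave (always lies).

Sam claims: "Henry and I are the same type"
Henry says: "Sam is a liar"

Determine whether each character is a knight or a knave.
Sam is a knave.
Henry is a knight.

Verification:
- Sam (knave) says "Henry and I are the same type" - this is FALSE (a lie) because Sam is a knave and Henry is a knight.
- Henry (knight) says "Sam is a liar" - this is TRUE because Sam is a knave.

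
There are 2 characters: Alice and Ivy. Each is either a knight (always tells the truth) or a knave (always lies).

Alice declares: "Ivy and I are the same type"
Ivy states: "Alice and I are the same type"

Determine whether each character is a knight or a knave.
Alice is a knight.
Ivy is a knight.

Verification:
- Alice (knight) says "Ivy and I are the same type" - this is TRUE because Alice is a knight and Ivy is a knight.
- Ivy (knight) says "Alice and I are the same type" - this is TRUE because Ivy is a knight and Alice is a knight.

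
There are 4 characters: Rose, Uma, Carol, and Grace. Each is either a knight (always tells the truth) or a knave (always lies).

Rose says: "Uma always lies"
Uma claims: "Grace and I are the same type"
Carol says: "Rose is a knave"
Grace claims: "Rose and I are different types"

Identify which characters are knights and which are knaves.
Rose is a knave.
Uma is a knight.
Carol is a knight.
Grace is a knight.

Verification:
- Rose (knave) says "Uma always lies" - this is FALSE (a lie) because Uma is a knight.
- Uma (knight) says "Grace and I are the same type" - this is TRUE because Uma is a knight and Grace is a knight.
- Carol (knight) says "Rose is a knave" - this is TRUE because Rose is a knave.
- Grace (knight) says "Rose and I are different types" - this is TRUE because Grace is a knight and Rose is a knave.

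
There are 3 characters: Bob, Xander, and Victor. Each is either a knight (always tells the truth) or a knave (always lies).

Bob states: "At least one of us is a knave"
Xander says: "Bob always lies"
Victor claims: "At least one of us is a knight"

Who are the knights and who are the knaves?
Bob is a knight.
Xander is a knave.
Victor is a knight.

Verification:
- Bob (knight) says "At least one of us is a knave" - this is TRUE because Xander is a knave.
- Xander (knave) says "Bob always lies" - this is FALSE (a lie) because Bob is a knight.
- Victor (knight) says "At least one of us is a knight" - this is TRUE because Bob and Victor are knights.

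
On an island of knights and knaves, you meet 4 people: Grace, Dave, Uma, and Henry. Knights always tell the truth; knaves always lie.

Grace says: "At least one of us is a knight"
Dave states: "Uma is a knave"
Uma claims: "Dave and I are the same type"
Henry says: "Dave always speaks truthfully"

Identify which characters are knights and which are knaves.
Grace is a knight.
Dave is a knight.
Uma is a knave.
Henry is a knight.

Verification:
- Grace (knight) says "At least one of us is a knight" - this is TRUE because Grace, Dave, and Henry are knights.
- Dave (knight) says "Uma is a knave" - this is TRUE because Uma is a knave.
- Uma (knave) says "Dave and I are the same type" - this is FALSE (a lie) because Uma is a knave and Dave is a knight.
- Henry (knight) says "Dave always speaks truthfully" - this is TRUE because Dave is a knight.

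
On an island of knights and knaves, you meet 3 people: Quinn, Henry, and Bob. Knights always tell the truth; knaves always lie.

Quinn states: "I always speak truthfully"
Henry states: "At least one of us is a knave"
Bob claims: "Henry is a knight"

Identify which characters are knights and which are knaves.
Quinn is a knave.
Henry is a knight.
Bob is a knight.

Verification:
- Quinn (knave) says "I always speak truthfully" - this is FALSE (a lie) because Quinn is a knave.
- Henry (knight) says "At least one of us is a knave" - this is TRUE because Quinn is a knave.
- Bob (knight) says "Henry is a knight" - this is TRUE because Henry is a knight.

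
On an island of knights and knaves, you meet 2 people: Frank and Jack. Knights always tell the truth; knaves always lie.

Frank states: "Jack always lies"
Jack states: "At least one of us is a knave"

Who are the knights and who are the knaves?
Frank is a knave.
Jack is a knight.

Verification:
- Frank (knave) says "Jack always lies" - this is FALSE (a lie) because Jack is a knight.
- Jack (knight) says "At least one of us is a knave" - this is TRUE because Frank is a knave.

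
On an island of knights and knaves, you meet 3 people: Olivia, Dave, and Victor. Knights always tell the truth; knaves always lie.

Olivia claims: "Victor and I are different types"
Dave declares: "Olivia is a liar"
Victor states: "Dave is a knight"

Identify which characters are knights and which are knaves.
Olivia is a knight.
Dave is a knave.
Victor is a knave.

Verification:
- Olivia (knight) says "Victor and I are different types" - this is TRUE because Olivia is a knight and Victor is a knave.
- Dave (knave) says "Olivia is a liar" - this is FALSE (a lie) because Olivia is a knight.
- Victor (knave) says "Dave is a knight" - this is FALSE (a lie) because Dave is a knave.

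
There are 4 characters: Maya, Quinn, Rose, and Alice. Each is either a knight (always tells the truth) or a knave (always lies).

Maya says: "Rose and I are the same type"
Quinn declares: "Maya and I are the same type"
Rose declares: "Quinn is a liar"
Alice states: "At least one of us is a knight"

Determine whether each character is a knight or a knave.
Maya is a knight.
Quinn is a knave.
Rose is a knight.
Alice is a knight.

Verification:
- Maya (knight) says "Rose and I are the same type" - this is TRUE because Maya is a knight and Rose is a knight.
- Quinn (knave) says "Maya and I are the same type" - this is FALSE (a lie) because Quinn is a knave and Maya is a knight.
- Rose (knight) says "Quinn is a liar" - this is TRUE because Quinn is a knave.
- Alice (knight) says "At least one of us is a knight" - this is TRUE because Maya, Rose, and Alice are knights.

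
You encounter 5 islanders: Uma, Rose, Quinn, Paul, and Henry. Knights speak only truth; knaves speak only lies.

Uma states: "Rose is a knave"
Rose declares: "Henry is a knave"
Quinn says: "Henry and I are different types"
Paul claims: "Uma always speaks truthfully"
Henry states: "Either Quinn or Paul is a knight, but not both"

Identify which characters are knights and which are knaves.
Uma is a knave.
Rose is a knight.
Quinn is a knave.
Paul is a knave.
Henry is a knave.

Verification:
- Uma (knave) says "Rose is a knave" - this is FALSE (a lie) because Rose is a knight.
- Rose (knight) says "Henry is a knave" - this is TRUE because Henry is a knave.
- Quinn (knave) says "Henry and I are different types" - this is FALSE (a lie) because Quinn is a knave and Henry is a knave.
- Paul (knave) says "Uma always speaks truthfully" - this is FALSE (a lie) because Uma is a knave.
- Henry (knave) says "Either Quinn or Paul is a knight, but not both" - this is FALSE (a lie) because Quinn is a knave and Paul is a knave.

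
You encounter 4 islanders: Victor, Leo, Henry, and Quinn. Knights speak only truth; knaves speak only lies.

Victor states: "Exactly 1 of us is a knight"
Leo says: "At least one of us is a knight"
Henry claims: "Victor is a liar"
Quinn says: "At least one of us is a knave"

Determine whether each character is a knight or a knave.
Victor is a knave.
Leo is a knight.
Henry is a knight.
Quinn is a knight.

Verification:
- Victor (knave) says "Exactly 1 of us is a knight" - this is FALSE (a lie) because there are 3 knights.
- Leo (knight) says "At least one of us is a knight" - this is TRUE because Leo, Henry, and Quinn are knights.
- Henry (knight) says "Victor is a liar" - this is TRUE because Victor is a knave.
- Quinn (knight) says "At least one of us is a knave" - this is TRUE because Victor is a knave.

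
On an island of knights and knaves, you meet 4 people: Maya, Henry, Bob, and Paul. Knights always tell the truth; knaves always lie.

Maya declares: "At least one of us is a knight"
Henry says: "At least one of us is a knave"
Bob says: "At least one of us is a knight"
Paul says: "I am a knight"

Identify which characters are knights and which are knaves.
Maya is a knight.
Henry is a knight.
Bob is a knight.
Paul is a knave.

Verification:
- Maya (knight) says "At least one of us is a knight" - this is TRUE because Maya, Henry, and Bob are knights.
- Henry (knight) says "At least one of us is a knave" - this is TRUE because Paul is a knave.
- Bob (knight) says "At least one of us is a knight" - this is TRUE because Maya, Henry, and Bob are knights.
- Paul (knave) says "I am a knight" - this is FALSE (a lie) because Paul is a knave.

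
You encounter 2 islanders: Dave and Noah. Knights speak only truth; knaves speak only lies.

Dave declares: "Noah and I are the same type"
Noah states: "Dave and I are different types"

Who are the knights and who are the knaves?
Dave is a knave.
Noah is a knight.

Verification:
- Dave (knave) says "Noah and I are the same type" - this is FALSE (a lie) because Dave is a knave and Noah is a knight.
- Noah (knight) says "Dave and I are different types" - this is TRUE because Noah is a knight and Dave is a knave.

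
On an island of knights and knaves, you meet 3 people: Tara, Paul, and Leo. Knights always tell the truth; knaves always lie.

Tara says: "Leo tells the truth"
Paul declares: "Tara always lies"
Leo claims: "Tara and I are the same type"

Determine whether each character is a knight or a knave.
Tara is a knight.
Paul is a knave.
Leo is a knight.

Verification:
- Tara (knight) says "Leo tells the truth" - this is TRUE because Leo is a knight.
- Paul (knave) says "Tara always lies" - this is FALSE (a lie) because Tara is a knight.
- Leo (knight) says "Tara and I are the same type" - this is TRUE because Leo is a knight and Tara is a knight.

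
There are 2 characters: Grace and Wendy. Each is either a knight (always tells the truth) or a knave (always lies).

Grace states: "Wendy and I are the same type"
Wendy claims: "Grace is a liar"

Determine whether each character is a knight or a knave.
Grace is a knave.
Wendy is a knight.

Verification:
- Grace (knave) says "Wendy and I are the same type" - this is FALSE (a lie) because Grace is a knave and Wendy is a knight.
- Wendy (knight) says "Grace is a liar" - this is TRUE because Grace is a knave.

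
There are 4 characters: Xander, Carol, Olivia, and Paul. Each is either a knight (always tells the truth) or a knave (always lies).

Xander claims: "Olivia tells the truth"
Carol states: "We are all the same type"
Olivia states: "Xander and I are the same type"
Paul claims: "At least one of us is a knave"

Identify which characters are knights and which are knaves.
Xander is a knight.
Carol is a knave.
Olivia is a knight.
Paul is a knight.

Verification:
- Xander (knight) says "Olivia tells the truth" - this is TRUE because Olivia is a knight.
- Carol (knave) says "We are all the same type" - this is FALSE (a lie) because Xander, Olivia, and Paul are knights and Carol is a knave.
- Olivia (knight) says "Xander and I are the same type" - this is TRUE because Olivia is a knight and Xander is a knight.
- Paul (knight) says "At least one of us is a knave" - this is TRUE because Carol is a knave.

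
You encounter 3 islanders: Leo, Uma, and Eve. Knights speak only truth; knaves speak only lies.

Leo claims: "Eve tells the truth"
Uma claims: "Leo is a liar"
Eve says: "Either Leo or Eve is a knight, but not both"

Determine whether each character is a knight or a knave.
Leo is a knave.
Uma is a knight.
Eve is a knave.

Verification:
- Leo (knave) says "Eve tells the truth" - this is FALSE (a lie) because Eve is a knave.
- Uma (knight) says "Leo is a liar" - this is TRUE because Leo is a knave.
- Eve (knave) says "Either Leo or Eve is a knight, but not both" - this is FALSE (a lie) because Leo is a knave and Eve is a knave.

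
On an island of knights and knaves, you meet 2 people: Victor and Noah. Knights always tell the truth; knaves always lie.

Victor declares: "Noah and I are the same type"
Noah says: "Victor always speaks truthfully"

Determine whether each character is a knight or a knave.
Victor is a knight.
Noah is a knight.

Verification:
- Victor (knight) says "Noah and I are the same type" - this is TRUE because Victor is a knight and Noah is a knight.
- Noah (knight) says "Victor always speaks truthfully" - this is TRUE because Victor is a knight.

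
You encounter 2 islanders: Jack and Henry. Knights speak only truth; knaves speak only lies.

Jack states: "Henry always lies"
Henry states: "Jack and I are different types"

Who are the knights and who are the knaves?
Jack is a knave.
Henry is a knight.

Verification:
- Jack (knave) says "Henry always lies" - this is FALSE (a lie) because Henry is a knight.
- Henry (knight) says "Jack and I are different types" - this is TRUE because Henry is a knight and Jack is a knave.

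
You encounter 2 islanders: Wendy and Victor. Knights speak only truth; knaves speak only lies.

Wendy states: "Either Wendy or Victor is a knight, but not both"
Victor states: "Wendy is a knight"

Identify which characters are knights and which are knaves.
Wendy is a knave.
Victor is a knave.

Verification:
- Wendy (knave) says "Either Wendy or Victor is a knight, but not both" - this is FALSE (a lie) because Wendy is a knave and Victor is a knave.
- Victor (knave) says "Wendy is a knight" - this is FALSE (a lie) because Wendy is a knave.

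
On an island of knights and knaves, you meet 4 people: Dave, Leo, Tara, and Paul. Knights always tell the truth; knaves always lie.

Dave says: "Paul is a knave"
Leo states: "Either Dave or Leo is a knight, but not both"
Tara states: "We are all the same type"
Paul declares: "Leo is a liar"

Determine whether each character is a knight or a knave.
Dave is a knave.
Leo is a knave.
Tara is a knave.
Paul is a knight.

Verification:
- Dave (knave) says "Paul is a knave" - this is FALSE (a lie) because Paul is a knight.
- Leo (knave) says "Either Dave or Leo is a knight, but not both" - this is FALSE (a lie) because Dave is a knave and Leo is a knave.
- Tara (knave) says "We are all the same type" - this is FALSE (a lie) because Paul is a knight and Dave, Leo, and Tara are knaves.
- Paul (knight) says "Leo is a liar" - this is TRUE because Leo is a knave.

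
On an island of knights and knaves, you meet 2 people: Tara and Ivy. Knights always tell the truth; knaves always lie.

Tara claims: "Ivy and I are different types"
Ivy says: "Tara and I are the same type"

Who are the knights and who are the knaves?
Tara is a knight.
Ivy is a knave.

Verification:
- Tara (knight) says "Ivy and I are different types" - this is TRUE because Tara is a knight and Ivy is a knave.
- Ivy (knave) says "Tara and I are the same type" - this is FALSE (a lie) because Ivy is a knave and Tara is a knight.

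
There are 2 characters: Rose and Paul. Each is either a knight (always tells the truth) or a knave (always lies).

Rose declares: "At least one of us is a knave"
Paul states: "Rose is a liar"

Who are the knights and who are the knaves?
Rose is a knight.
Paul is a knave.

Verification:
- Rose (knight) says "At least one of us is a knave" - this is TRUE because Paul is a knave.
- Paul (knave) says "Rose is a liar" - this is FALSE (a lie) because Rose is a knight.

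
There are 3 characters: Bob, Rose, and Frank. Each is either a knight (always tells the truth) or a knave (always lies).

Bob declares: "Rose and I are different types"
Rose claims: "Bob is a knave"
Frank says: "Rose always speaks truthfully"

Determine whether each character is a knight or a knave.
Bob is a knight.
Rose is a knave.
Frank is a knave.

Verification:
- Bob (knight) says "Rose and I are different types" - this is TRUE because Bob is a knight and Rose is a knave.
- Rose (knave) says "Bob is a knave" - this is FALSE (a lie) because Bob is a knight.
- Frank (knave) says "Rose always speaks truthfully" - this is FALSE (a lie) because Rose is a knave.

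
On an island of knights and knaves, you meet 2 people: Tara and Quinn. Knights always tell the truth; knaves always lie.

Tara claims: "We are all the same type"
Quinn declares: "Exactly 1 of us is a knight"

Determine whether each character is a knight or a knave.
Tara is a knave.
Quinn is a knight.

Verification:
- Tara (knave) says "We are all the same type" - this is FALSE (a lie) because Quinn is a knight and Tara is a knave.
- Quinn (knight) says "Exactly 1 of us is a knight" - this is TRUE because there are 1 knights.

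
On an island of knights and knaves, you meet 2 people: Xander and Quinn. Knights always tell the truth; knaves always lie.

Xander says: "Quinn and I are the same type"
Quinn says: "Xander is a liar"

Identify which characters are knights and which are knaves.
Xander is a knave.
Quinn is a knight.

Verification:
- Xander (knave) says "Quinn and I are the same type" - this is FALSE (a lie) because Xander is a knave and Quinn is a knight.
- Quinn (knight) says "Xander is a liar" - this is TRUE because Xander is a knave.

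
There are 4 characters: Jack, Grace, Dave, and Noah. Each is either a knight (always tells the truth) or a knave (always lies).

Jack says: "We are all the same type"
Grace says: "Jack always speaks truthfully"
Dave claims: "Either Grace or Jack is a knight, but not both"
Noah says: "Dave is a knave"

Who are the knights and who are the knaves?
Jack is a knave.
Grace is a knave.
Dave is a knave.
Noah is a knight.

Verification:
- Jack (knave) says "We are all the same type" - this is FALSE (a lie) because Noah is a knight and Jack, Grace, and Dave are knaves.
- Grace (knave) says "Jack always speaks truthfully" - this is FALSE (a lie) because Jack is a knave.
- Dave (knave) says "Either Grace or Jack is a knight, but not both" - this is FALSE (a lie) because Grace is a knave and Jack is a knave.
- Noah (knight) says "Dave is a knave" - this is TRUE because Dave is a knave.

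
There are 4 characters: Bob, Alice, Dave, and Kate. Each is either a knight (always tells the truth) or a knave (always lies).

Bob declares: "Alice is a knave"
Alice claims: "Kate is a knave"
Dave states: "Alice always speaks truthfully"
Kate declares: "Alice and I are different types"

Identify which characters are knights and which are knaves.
Bob is a knight.
Alice is a knave.
Dave is a knave.
Kate is a knight.

Verification:
- Bob (knight) says "Alice is a knave" - this is TRUE because Alice is a knave.
- Alice (knave) says "Kate is a knave" - this is FALSE (a lie) because Kate is a knight.
- Dave (knave) says "Alice always speaks truthfully" - this is FALSE (a lie) because Alice is a knave.
- Kate (knight) says "Alice and I are different types" - this is TRUE because Kate is a knight and Alice is a knave.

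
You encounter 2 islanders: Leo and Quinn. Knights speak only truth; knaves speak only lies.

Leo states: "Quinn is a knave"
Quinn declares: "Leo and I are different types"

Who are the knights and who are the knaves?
Leo is a knave.
Quinn is a knight.

Verification:
- Leo (knave) says "Quinn is a knave" - this is FALSE (a lie) because Quinn is a knight.
- Quinn (knight) says "Leo and I are different types" - this is TRUE because Quinn is a knight and Leo is a knave.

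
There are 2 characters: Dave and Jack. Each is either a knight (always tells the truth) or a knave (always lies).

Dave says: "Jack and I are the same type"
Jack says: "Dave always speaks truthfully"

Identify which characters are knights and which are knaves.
Dave is a knight.
Jack is a knight.

Verification:
- Dave (knight) says "Jack and I are the same type" - this is TRUE because Dave is a knight and Jack is a knight.
- Jack (knight) says "Dave always speaks truthfully" - this is TRUE because Dave is a knight.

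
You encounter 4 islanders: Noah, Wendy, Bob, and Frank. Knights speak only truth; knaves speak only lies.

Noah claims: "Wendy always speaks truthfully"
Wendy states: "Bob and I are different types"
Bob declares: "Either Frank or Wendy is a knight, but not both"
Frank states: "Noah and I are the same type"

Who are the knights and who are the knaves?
Noah is a knight.
Wendy is a knight.
Bob is a knave.
Frank is a knight.

Verification:
- Noah (knight) says "Wendy always speaks truthfully" - this is TRUE because Wendy is a knight.
- Wendy (knight) says "Bob and I are different types" - this is TRUE because Wendy is a knight and Bob is a knave.
- Bob (knave) says "Either Frank or Wendy is a knight, but not both" - this is FALSE (a lie) because Frank is a knight and Wendy is a knight.
- Frank (knight) says "Noah and I are the same type" - this is TRUE because Frank is a knight and Noah is a knight.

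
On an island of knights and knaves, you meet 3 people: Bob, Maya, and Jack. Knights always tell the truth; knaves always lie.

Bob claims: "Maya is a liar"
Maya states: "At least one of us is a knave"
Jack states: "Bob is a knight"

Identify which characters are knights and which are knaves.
Bob is a knave.
Maya is a knight.
Jack is a knave.

Verification:
- Bob (knave) says "Maya is a liar" - this is FALSE (a lie) because Maya is a knight.
- Maya (knight) says "At least one of us is a knave" - this is TRUE because Bob and Jack are knaves.
- Jack (knave) says "Bob is a knight" - this is FALSE (a lie) because Bob is a knave.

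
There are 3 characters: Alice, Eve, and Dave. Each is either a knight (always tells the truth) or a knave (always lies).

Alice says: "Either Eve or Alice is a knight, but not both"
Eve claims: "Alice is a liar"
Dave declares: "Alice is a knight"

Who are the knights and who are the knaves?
Alice is a knight.
Eve is a knave.
Dave is a knight.

Verification:
- Alice (knight) says "Either Eve or Alice is a knight, but not both" - this is TRUE because Eve is a knave and Alice is a knight.
- Eve (knave) says "Alice is a liar" - this is FALSE (a lie) because Alice is a knight.
- Dave (knight) says "Alice is a knight" - this is TRUE because Alice is a knight.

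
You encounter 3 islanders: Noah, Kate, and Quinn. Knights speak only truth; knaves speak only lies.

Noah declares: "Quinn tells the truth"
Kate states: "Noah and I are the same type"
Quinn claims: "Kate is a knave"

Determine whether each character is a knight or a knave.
Noah is a knight.
Kate is a knave.
Quinn is a knight.

Verification:
- Noah (knight) says "Quinn tells the truth" - this is TRUE because Quinn is a knight.
- Kate (knave) says "Noah and I are the same type" - this is FALSE (a lie) because Kate is a knave and Noah is a knight.
- Quinn (knight) says "Kate is a knave" - this is TRUE because Kate is a knave.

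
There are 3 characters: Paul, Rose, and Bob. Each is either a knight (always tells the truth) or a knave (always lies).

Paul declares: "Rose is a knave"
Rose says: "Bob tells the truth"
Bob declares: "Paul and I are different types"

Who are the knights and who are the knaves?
Paul is a knave.
Rose is a knight.
Bob is a knight.

Verification:
- Paul (knave) says "Rose is a knave" - this is FALSE (a lie) because Rose is a knight.
- Rose (knight) says "Bob tells the truth" - this is TRUE because Bob is a knight.
- Bob (knight) says "Paul and I are different types" - this is TRUE because Bob is a knight and Paul is a knave.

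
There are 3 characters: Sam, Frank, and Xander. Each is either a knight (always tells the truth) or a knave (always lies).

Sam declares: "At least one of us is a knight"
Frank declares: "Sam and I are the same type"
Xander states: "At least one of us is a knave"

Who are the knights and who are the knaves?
Sam is a knight.
Frank is a knave.
Xander is a knight.

Verification:
- Sam (knight) says "At least one of us is a knight" - this is TRUE because Sam and Xander are knights.
- Frank (knave) says "Sam and I are the same type" - this is FALSE (a lie) because Frank is a knave and Sam is a knight.
- Xander (knight) says "At least one of us is a knave" - this is TRUE because Frank is a knave.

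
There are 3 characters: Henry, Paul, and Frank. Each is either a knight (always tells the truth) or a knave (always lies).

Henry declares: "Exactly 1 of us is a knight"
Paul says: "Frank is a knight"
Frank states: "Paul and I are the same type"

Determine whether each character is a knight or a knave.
Henry is a knave.
Paul is a knight.
Frank is a knight.

Verification:
- Henry (knave) says "Exactly 1 of us is a knight" - this is FALSE (a lie) because there are 2 knights.
- Paul (knight) says "Frank is a knight" - this is TRUE because Frank is a knight.
- Frank (knight) says "Paul and I are the same type" - this is TRUE because Frank is a knight and Paul is a knight.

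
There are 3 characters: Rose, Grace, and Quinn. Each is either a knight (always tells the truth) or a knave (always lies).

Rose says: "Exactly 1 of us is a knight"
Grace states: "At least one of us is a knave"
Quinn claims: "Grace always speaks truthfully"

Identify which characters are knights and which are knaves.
Rose is a knave.
Grace is a knight.
Quinn is a knight.

Verification:
- Rose (knave) says "Exactly 1 of us is a knight" - this is FALSE (a lie) because there are 2 knights.
- Grace (knight) says "At least one of us is a knave" - this is TRUE because Rose is a knave.
- Quinn (knight) says "Grace always speaks truthfully" - this is TRUE because Grace is a knight.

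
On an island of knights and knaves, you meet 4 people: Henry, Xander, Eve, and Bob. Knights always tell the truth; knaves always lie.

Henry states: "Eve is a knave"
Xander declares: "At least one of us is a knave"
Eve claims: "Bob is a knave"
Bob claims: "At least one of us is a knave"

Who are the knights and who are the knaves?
Henry is a knight.
Xander is a knight.
Eve is a knave.
Bob is a knight.

Verification:
- Henry (knight) says "Eve is a knave" - this is TRUE because Eve is a knave.
- Xander (knight) says "At least one of us is a knave" - this is TRUE because Eve is a knave.
- Eve (knave) says "Bob is a knave" - this is FALSE (a lie) because Bob is a knight.
- Bob (knight) says "At least one of us is a knave" - this is TRUE because Eve is a knave.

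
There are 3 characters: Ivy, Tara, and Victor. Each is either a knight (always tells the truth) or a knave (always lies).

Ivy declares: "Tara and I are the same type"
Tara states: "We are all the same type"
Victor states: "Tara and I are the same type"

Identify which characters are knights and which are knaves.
Ivy is a knight.
Tara is a knight.
Victor is a knight.

Verification:
- Ivy (knight) says "Tara and I are the same type" - this is TRUE because Ivy is a knight and Tara is a knight.
- Tara (knight) says "We are all the same type" - this is TRUE because Ivy, Tara, and Victor are knights.
- Victor (knight) says "Tara and I are the same type" - this is TRUE because Victor is a knight and Tara is a knight.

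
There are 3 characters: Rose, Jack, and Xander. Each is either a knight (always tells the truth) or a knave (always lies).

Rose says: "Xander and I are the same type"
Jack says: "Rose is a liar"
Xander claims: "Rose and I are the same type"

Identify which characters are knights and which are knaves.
Rose is a knight.
Jack is a knave.
Xander is a knight.

Verification:
- Rose (knight) says "Xander and I are the same type" - this is TRUE because Rose is a knight and Xander is a knight.
- Jack (knave) says "Rose is a liar" - this is FALSE (a lie) because Rose is a knight.
- Xander (knight) says "Rose and I are the same type" - this is TRUE because Xander is a knight and Rose is a knight.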